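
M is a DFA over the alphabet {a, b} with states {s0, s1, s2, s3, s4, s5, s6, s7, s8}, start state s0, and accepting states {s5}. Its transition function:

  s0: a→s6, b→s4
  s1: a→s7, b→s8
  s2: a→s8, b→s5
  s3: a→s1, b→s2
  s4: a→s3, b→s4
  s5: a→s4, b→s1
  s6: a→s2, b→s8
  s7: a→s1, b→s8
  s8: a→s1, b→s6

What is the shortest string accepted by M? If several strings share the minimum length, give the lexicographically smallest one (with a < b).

aab

A breadth-first search from s0 reaches an accepting state first via the path s0 → s6 → s2 → s5 on input aab.
No string of length < 3 is accepted (BFS exhausts all shorter strings without reaching an accepting state), and aab is the lexicographically least accepting string of length 3.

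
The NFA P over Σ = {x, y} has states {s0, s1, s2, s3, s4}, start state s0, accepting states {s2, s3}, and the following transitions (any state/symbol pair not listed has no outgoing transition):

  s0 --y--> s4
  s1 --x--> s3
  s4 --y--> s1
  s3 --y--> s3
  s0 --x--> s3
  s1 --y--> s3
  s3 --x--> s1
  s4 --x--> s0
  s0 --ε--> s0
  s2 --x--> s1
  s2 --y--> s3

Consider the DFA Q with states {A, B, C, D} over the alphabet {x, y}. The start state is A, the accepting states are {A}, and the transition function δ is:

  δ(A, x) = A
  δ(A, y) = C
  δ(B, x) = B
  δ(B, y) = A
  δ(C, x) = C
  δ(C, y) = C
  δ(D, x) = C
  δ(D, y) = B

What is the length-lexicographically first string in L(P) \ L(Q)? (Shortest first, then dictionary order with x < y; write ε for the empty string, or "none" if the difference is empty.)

The string xy is accepted by P but not by Q.
No shorter string lies in the difference, and xy is the lexicographically first length-2 string in L(P) \ L(Q).

xy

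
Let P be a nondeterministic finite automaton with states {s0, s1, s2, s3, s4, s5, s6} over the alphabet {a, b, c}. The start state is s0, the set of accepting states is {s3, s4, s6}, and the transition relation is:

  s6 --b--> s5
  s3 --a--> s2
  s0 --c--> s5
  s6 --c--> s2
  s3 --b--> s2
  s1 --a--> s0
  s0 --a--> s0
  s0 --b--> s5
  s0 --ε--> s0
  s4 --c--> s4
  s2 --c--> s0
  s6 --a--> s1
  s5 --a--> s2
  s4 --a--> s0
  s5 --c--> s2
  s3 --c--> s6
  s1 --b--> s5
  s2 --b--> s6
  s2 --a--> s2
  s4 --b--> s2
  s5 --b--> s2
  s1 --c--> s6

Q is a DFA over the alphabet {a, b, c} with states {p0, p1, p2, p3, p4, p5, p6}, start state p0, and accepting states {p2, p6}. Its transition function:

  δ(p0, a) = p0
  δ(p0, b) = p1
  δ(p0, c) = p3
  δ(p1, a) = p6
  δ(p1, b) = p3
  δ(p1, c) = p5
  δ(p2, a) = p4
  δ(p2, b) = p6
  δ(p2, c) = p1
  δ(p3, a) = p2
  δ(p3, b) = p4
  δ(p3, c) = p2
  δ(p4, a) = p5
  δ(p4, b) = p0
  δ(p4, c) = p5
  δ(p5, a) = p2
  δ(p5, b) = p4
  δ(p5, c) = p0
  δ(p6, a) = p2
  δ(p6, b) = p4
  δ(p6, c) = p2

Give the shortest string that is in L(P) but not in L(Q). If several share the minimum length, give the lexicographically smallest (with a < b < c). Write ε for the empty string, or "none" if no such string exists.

bab

The string bab is accepted by P but not by Q.
No shorter string lies in the difference, and bab is the lexicographically first length-3 string in L(P) \ L(Q).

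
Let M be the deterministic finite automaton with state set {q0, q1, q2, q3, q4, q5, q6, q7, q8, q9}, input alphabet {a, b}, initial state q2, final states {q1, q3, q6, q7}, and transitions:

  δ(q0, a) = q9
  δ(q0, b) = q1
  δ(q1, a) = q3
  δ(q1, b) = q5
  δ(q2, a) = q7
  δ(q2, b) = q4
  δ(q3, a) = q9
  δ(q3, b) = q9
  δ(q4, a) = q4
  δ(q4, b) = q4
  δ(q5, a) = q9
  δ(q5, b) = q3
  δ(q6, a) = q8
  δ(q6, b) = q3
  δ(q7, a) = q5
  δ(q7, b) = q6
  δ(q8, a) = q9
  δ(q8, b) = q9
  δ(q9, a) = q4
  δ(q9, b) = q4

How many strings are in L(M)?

The useful subgraph on states {q2, q3, q5, q6, q7} is acyclic, so L(M) is finite; the longest accepting path visits 4 useful states, giving maximum string length 3.
Counting accepting paths from q2 by length: 1 of length 1, 1 of length 2, 2 of length 3. Total 4.

4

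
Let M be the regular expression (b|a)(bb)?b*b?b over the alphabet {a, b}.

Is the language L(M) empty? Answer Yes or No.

The string ab matches the expression, so it belongs to L(M).
Since L(M) contains at least one string, it is not empty.

No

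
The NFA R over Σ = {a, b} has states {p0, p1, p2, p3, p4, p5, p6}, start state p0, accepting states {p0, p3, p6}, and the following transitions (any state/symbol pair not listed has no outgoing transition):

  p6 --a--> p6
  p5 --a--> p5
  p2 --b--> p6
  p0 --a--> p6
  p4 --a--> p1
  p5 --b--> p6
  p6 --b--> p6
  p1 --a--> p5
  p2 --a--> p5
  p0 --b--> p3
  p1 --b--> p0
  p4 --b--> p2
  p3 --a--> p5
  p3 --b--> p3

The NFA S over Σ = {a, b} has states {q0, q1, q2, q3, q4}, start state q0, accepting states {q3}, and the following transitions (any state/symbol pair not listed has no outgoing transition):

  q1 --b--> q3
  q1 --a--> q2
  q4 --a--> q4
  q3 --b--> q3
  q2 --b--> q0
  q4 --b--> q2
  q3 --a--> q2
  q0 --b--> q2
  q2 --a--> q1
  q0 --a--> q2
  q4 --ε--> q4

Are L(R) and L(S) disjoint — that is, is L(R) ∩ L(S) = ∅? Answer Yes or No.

No

The string aab is accepted by both R and S.
Hence L(R) ∩ L(S) ≠ ∅.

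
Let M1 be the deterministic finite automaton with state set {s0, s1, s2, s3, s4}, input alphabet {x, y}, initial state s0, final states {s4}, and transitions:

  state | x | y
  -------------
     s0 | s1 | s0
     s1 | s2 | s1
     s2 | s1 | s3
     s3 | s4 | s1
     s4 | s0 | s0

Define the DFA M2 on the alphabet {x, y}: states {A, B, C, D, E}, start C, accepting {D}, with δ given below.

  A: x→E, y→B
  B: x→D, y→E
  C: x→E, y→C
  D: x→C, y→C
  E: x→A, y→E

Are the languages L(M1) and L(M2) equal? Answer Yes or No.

Exploring the product automaton M1 × M2 from the start pair (s0, C), following both machines on each input symbol, reaches 5 state pairs: (s0, C), (s1, E), (s2, A), (s3, B), (s4, D).
M1 accepts in {s4} and M2 accepts in {D}. In every reachable pair the two components are either both accepting — (s4, D) — or both non-accepting, so no string is accepted by exactly one of the machines: L(M1) \ L(M2) and L(M2) \ L(M1) are both empty.
Hence every string is accepted by M1 iff it is accepted by M2, and the two languages coincide.

Yes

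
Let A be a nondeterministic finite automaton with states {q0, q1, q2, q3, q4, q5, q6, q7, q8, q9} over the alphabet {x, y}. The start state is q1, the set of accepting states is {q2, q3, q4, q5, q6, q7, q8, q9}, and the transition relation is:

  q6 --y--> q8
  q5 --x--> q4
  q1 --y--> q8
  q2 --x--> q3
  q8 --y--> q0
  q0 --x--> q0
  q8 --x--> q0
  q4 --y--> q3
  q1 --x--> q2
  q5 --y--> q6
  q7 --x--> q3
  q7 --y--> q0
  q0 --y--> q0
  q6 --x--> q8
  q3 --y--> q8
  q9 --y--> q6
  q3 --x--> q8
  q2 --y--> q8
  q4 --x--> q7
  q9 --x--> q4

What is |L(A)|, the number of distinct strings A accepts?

The useful subgraph on states {q1, q2, q3, q8} is acyclic, so L(A) is finite; the longest accepting path visits 4 useful states, giving maximum string length 3.
Counting accepting paths from q1 by length: 2 of length 1, 2 of length 2, 2 of length 3. Total 6.

6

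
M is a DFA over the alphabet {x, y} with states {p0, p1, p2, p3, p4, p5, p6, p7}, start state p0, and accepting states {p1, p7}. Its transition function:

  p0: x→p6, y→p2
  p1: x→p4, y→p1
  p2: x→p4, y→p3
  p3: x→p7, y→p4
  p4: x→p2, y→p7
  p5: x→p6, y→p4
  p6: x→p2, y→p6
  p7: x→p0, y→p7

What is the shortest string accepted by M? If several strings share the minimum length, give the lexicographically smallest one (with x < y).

yxy

A breadth-first search from p0 reaches an accepting state first via the path p0 → p2 → p4 → p7 on input yxy.
No string of length < 3 is accepted (BFS exhausts all shorter strings without reaching an accepting state), and yxy is the lexicographically least accepting string of length 3.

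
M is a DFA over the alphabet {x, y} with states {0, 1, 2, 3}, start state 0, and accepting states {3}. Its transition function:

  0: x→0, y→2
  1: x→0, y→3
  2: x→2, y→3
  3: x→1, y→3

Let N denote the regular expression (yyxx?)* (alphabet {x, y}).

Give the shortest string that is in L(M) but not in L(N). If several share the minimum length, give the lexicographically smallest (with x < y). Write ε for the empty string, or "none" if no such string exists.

yy

The string yy is accepted by M but not by N.
No shorter string lies in the difference, and yy is the lexicographically first length-2 string in L(M) \ L(N).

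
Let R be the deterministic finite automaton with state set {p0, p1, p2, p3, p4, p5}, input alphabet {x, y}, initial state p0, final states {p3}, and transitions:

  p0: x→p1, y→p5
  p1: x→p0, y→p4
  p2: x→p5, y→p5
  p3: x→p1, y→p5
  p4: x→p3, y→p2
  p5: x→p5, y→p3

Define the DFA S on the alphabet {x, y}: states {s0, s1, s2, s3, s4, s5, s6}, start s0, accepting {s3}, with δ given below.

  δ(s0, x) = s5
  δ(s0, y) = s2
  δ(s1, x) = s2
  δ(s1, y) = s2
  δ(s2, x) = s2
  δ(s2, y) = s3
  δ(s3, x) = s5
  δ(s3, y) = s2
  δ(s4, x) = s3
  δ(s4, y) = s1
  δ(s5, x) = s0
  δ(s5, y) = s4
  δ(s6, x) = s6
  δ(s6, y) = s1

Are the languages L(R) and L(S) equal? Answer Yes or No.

Exploring the product automaton R × S from the start pair (p0, s0), following both machines on each input symbol, reaches 6 state pairs: (p0, s0), (p1, s5), (p5, s2), (p4, s4), (p3, s3), (p2, s1).
R accepts in {p3} and S accepts in {s3}. In every reachable pair the two components are either both accepting — (p3, s3) — or both non-accepting, so no string is accepted by exactly one of the machines: L(R) \ L(S) and L(S) \ L(R) are both empty.
Hence every string is accepted by R iff it is accepted by S, and the two languages coincide.

Yes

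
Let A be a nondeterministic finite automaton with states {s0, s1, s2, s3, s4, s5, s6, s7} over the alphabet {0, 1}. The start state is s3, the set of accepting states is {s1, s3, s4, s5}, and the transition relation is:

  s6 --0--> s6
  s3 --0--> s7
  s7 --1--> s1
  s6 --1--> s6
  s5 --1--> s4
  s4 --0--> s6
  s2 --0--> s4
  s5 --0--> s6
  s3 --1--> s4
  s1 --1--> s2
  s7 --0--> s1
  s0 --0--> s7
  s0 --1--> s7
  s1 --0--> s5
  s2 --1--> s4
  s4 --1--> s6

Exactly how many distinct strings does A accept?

12

The useful subgraph on states {s1, s2, s3, s4, s5, s7} is acyclic, so L(A) is finite; the longest accepting path visits 5 useful states, giving maximum string length 4.
Counting accepting paths from s3 by length: 1 of length 0, 1 of length 1, 2 of length 2, 2 of length 3, 6 of length 4. Total 12.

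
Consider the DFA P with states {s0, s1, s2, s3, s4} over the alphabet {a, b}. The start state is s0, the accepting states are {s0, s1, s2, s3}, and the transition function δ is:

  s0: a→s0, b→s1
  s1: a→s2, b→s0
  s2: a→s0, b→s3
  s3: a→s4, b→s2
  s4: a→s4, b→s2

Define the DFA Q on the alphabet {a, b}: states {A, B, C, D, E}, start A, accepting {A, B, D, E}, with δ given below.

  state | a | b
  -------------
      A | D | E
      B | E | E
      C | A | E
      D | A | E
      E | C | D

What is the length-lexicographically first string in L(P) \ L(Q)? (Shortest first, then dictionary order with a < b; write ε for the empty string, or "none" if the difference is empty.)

ba

The string ba is accepted by P but not by Q.
No shorter string lies in the difference, and ba is the lexicographically first length-2 string in L(P) \ L(Q).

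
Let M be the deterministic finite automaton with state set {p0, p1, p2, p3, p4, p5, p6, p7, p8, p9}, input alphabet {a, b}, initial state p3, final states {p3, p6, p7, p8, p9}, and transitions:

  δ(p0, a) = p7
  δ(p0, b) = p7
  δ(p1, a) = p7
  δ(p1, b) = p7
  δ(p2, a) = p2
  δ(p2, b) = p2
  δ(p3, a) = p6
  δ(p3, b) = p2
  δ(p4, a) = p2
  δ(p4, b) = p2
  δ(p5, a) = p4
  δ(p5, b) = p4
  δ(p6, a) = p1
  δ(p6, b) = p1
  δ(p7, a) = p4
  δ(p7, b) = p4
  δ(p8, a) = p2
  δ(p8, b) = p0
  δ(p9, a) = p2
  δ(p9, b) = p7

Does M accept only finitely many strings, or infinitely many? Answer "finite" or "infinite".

The useful states (reachable from p3 and able to reach an accepting state) are {p1, p3, p6, p7}.
Restricted to these states the transition graph has no cycle, so every accepting path has bounded length and L is finite.

finite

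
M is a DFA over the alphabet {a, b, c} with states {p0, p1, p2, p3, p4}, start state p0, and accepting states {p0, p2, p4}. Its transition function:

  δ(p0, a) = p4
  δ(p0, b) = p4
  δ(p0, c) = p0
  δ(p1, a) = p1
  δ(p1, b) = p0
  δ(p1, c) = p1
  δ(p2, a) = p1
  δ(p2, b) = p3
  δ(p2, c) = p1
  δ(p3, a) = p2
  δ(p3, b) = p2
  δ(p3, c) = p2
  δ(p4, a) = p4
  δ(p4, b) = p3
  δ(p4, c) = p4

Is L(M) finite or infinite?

State p0 is reachable from the start and can reach an accepting state, and it lies on the cycle p0 → p0.
Traversing that cycle any number of times yields accepted strings of unbounded length, so the language is infinite.

infinite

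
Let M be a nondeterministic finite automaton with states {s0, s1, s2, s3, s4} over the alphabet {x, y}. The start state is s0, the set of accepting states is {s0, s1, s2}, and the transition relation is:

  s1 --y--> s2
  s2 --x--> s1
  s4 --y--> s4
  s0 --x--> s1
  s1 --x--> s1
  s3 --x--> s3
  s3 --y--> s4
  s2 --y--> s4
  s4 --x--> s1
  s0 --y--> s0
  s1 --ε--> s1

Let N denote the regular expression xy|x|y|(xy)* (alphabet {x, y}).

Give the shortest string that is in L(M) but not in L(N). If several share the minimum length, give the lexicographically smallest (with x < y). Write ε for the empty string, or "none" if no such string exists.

xx

The string xx is accepted by M but not by N.
No shorter string lies in the difference, and xx is the lexicographically first length-2 string in L(M) \ L(N).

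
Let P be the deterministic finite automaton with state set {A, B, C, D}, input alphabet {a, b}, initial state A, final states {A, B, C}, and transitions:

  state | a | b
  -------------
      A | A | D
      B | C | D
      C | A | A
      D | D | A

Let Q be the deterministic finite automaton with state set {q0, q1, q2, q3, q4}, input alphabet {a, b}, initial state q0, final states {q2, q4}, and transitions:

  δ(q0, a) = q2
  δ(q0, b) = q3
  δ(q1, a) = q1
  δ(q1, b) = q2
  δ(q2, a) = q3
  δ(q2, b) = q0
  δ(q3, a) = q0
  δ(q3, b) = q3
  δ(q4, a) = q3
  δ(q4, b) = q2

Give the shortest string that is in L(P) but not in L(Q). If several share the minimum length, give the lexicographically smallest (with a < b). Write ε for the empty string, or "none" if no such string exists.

The empty string ε is accepted by P but not by Q.
Since ε is the unique shortest string, it is the required witness.

ε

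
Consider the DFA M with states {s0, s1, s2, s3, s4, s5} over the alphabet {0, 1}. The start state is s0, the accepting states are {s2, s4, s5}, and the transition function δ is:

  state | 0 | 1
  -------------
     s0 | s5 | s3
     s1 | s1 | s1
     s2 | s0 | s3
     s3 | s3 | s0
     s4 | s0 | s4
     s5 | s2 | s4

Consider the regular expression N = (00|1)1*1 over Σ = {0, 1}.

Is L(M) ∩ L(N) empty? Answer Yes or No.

Converting the expression N to a DFA (subset construction, then merging equivalent states) gives the minimal DFA with states {n0, n1, n2, n3, n4}, start state n0, accepting states {n4} and transitions n0: 0→n1, 1→n2; n1: 0→n2, 1→n3; n2: 0→n3, 1→n4; n3: 0→n3, 1→n3; n4: 0→n3, 1→n4.
Exploring the product automaton M × N from the start pair (s0, n0), following both machines on each input symbol, reaches 11 state pairs: (s0, n0), (s5, n1), (s3, n2), (s2, n2), (s4, n3), (s3, n3), (s0, n4), (s0, n3), (s3, n4), (s5, n3), (s2, n3).
M accepts in {s2, s4, s5} and N accepts in {n4}; no reachable pair has both components accepting, so no string drives both machines to acceptance simultaneously and L(M) ∩ L(N) = ∅.
So no string is accepted by both, and the intersection is empty.

Yes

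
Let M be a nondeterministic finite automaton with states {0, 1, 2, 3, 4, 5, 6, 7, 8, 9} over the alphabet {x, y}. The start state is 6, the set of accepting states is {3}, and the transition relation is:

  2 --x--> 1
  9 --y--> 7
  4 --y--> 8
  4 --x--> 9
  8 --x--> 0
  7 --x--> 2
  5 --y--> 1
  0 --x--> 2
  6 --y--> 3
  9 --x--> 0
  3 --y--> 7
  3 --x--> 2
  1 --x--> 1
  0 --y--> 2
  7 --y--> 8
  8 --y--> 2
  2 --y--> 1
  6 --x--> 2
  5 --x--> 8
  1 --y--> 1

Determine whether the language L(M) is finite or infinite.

finite

The useful states (reachable from 6 and able to reach an accepting state) are {3, 6}.
Restricted to these states the transition graph has no cycle, so every accepting path has bounded length and L is finite.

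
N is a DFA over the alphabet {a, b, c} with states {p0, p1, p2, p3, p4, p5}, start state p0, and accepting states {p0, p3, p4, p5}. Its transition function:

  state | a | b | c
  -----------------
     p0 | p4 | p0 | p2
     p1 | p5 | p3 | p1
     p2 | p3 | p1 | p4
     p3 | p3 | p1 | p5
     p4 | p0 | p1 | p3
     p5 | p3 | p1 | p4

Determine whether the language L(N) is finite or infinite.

infinite

State p0 is reachable from the start and can reach an accepting state, and it lies on the cycle p0 → p0.
Traversing that cycle any number of times yields accepted strings of unbounded length, so the language is infinite.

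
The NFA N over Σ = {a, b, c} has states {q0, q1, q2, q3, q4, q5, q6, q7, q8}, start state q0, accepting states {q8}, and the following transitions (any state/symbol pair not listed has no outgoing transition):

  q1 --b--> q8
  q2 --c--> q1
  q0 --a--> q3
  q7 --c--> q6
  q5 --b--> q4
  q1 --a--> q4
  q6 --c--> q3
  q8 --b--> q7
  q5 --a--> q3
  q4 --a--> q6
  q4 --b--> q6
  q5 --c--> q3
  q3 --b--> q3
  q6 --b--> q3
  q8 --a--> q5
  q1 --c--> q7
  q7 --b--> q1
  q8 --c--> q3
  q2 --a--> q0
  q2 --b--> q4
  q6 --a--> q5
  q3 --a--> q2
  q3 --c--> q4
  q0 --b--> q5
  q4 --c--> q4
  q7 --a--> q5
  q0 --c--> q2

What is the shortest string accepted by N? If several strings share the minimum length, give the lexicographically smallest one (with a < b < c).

A breadth-first search from q0 reaches an accepting state first via the path q0 → q2 → q1 → q8 on input ccb.
No string of length < 3 is accepted (BFS exhausts all shorter strings without reaching an accepting state), and ccb is the lexicographically least accepting string of length 3.

ccb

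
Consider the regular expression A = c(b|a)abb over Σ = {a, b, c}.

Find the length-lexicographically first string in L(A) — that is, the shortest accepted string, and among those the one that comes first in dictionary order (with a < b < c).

By inspection of the expression, no string of length less than 5 matches, and caabb is the lexicographically first match of length 5.

caabb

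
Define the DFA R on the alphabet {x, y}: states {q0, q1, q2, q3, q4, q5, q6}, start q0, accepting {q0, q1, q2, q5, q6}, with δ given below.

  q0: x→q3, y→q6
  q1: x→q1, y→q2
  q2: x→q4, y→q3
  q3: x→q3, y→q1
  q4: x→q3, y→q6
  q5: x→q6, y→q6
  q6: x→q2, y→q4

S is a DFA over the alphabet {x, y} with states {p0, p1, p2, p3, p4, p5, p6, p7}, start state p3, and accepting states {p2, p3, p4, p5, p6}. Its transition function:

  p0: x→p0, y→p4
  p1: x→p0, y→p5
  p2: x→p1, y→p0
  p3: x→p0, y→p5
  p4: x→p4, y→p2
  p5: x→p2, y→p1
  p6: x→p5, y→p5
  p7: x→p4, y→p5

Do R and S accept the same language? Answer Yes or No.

Exploring the product automaton R × S from the start pair (q0, p3), following both machines on each input symbol, reaches 6 state pairs: (q0, p3), (q3, p0), (q6, p5), (q1, p4), (q2, p2), (q4, p1).
R accepts in {q0, q1, q2, q5, q6} and S accepts in {p2, p3, p4, p5, p6}. In every reachable pair the two components are either both accepting — (q0, p3), (q6, p5), (q1, p4), (q2, p2) — or both non-accepting, so no string is accepted by exactly one of the machines: L(R) \ L(S) and L(S) \ L(R) are both empty.
Hence every string is accepted by R iff it is accepted by S, and the two languages coincide.

Yes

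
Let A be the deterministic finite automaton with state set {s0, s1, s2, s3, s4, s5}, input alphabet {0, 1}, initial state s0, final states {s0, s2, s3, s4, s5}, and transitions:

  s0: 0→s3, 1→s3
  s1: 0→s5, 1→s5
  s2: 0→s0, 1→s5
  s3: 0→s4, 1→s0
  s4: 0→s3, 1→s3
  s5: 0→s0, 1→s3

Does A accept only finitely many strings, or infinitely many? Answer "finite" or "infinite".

State s0 is reachable from the start and can reach an accepting state, and it lies on the cycle s0 → s3 → s0.
Traversing that cycle any number of times yields accepted strings of unbounded length, so the language is infinite.

infinite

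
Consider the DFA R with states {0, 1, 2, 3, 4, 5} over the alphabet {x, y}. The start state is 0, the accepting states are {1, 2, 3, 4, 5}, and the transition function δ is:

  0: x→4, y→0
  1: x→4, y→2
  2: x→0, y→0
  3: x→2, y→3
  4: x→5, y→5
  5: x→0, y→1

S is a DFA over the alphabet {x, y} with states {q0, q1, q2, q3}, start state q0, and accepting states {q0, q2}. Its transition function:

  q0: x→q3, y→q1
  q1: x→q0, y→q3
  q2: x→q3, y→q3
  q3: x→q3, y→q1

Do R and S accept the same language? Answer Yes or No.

The string x is accepted by R but rejected by S.
So L(R) ≠ L(S).

No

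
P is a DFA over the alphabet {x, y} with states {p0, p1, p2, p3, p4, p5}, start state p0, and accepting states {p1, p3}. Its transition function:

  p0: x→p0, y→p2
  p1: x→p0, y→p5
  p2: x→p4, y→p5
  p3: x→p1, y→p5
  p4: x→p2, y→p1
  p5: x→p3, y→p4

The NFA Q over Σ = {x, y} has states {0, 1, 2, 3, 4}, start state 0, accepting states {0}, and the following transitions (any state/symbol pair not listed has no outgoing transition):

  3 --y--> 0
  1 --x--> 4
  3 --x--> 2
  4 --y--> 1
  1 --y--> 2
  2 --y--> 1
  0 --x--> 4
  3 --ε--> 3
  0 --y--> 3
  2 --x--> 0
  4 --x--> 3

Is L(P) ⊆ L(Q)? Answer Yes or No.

No

The string yxy is in L(P) but not in L(Q).
So L(P) ⊄ L(Q).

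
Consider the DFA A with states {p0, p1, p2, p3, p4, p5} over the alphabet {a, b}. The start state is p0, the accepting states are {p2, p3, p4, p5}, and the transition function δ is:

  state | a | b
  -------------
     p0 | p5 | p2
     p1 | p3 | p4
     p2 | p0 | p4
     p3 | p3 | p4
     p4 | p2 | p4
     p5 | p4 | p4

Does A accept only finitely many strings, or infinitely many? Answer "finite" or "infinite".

State p0 is reachable from the start and can reach an accepting state, and it lies on the cycle p0 → p2 → p0.
Traversing that cycle any number of times yields accepted strings of unbounded length, so the language is infinite.

infinite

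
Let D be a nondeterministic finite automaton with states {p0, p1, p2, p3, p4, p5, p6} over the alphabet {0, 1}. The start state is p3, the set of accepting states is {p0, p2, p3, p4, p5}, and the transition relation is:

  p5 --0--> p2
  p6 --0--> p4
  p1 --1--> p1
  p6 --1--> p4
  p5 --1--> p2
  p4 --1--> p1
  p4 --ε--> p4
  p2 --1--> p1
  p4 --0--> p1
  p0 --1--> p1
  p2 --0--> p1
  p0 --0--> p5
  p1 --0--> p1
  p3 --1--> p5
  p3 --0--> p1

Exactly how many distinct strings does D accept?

4

The useful subgraph on states {p2, p3, p5} is acyclic, so L(D) is finite; the longest accepting path visits 3 useful states, giving maximum string length 2.
Counting accepting paths from p3 by length: 1 of length 0, 1 of length 1, 2 of length 2. Total 4.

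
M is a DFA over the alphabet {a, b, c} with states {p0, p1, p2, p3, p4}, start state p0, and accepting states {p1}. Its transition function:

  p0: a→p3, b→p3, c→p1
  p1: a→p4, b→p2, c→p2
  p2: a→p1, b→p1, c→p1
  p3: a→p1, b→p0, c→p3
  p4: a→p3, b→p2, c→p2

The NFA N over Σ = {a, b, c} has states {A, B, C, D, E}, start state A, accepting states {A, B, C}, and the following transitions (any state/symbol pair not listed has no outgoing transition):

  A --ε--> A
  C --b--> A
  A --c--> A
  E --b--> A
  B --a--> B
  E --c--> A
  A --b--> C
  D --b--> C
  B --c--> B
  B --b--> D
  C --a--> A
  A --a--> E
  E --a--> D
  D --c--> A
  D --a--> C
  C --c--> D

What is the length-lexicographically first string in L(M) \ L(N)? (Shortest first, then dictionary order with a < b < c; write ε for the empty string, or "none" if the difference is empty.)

aa

The string aa is accepted by M but not by N.
No shorter string lies in the difference, and aa is the lexicographically first length-2 string in L(M) \ L(N).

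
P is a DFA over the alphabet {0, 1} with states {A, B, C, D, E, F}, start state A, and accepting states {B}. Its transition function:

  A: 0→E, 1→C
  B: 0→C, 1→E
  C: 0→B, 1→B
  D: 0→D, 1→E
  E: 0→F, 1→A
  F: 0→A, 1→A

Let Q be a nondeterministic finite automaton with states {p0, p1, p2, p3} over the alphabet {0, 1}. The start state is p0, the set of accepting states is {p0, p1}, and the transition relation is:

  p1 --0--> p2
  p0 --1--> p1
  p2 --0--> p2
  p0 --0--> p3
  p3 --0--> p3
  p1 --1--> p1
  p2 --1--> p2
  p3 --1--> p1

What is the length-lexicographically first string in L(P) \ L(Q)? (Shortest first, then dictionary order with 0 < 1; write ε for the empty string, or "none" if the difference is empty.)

10

The string 10 is accepted by P but not by Q.
No shorter string lies in the difference, and 10 is the lexicographically first length-2 string in L(P) \ L(Q).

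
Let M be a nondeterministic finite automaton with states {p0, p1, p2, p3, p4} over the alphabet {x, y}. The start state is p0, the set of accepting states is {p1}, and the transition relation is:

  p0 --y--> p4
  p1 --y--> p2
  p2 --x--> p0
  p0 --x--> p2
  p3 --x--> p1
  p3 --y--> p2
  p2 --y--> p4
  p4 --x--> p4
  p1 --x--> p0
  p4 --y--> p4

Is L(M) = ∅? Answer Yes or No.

The states reachable from the start state are {p0, p2, p4}.
None of the accepting states {p1} is reachable, so no string is accepted and L(M) = ∅.

Yes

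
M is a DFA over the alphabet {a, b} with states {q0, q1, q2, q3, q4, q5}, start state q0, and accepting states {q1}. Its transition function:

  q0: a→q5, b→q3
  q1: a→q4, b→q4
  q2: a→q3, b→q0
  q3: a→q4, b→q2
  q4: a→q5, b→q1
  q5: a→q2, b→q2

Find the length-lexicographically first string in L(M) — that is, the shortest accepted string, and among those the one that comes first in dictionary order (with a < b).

A breadth-first search from q0 reaches an accepting state first via the path q0 → q3 → q4 → q1 on input bab.
No string of length < 3 is accepted (BFS exhausts all shorter strings without reaching an accepting state), and bab is the lexicographically least accepting string of length 3.

bab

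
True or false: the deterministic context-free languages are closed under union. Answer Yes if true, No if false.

No

{aⁿbⁿ : n≥0} and {aⁿb²ⁿ : n≥0} are each accepted by a deterministic PDA (push the a's; pop one per b, respectively one per two b's), but their union U is not. Suppose a DPDA M accepted U. Being deterministic, M has a single run on aⁿb²ⁿ, and since aⁿbⁿ ∈ U that run passes through an accepting configuration right after consuming the prefix aⁿbⁿ and then goes on to accept again after n more b's. Build an ordinary (nondeterministic) PDA M′ that simulates M on a's and b's and, at any moment when M is in an accepting state, may switch to a second mode in which it reads only c's, feeding each c to M as a b; M′ accepts when M does. Then M′ accepts aⁱbʲcᵏ (k≥1) exactly when both aⁱbʲ ∈ U and aⁱbʲ⁺ᵏ ∈ U, and checking the four cases (i=j or j=2i, combined with j+k=i or j+k=2i) leaves only i=j=k: so L(M′) ∩ a*b*c⁺ = {aⁿbⁿcⁿ : n≥1} would be context-free, which it is not (pumping lemma) — contradiction. (The union is an unambiguous CFL; it is determinism, not unambiguity, that fails.)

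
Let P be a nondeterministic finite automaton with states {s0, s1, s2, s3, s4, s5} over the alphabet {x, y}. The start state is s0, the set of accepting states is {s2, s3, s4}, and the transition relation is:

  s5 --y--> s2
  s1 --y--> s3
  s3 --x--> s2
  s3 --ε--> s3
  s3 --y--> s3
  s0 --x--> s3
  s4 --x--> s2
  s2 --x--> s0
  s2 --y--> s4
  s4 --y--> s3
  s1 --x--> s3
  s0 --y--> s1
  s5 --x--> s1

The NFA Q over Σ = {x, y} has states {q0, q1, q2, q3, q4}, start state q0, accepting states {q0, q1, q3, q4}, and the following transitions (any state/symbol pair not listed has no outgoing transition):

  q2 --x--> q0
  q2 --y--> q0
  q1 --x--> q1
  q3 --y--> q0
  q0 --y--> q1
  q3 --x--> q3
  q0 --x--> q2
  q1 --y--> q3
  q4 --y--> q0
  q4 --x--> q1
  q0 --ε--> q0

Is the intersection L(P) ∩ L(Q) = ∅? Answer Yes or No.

The string xx is accepted by both P and Q.
Hence L(P) ∩ L(Q) ≠ ∅.

No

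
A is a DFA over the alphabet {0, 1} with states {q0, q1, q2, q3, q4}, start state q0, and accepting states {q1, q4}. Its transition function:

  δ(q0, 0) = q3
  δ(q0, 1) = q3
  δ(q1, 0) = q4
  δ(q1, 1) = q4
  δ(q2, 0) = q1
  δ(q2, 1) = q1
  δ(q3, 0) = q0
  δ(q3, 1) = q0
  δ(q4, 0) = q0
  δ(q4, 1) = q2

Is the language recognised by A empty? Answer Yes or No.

Yes

The states reachable from the start state are {q0, q3}.
None of the accepting states {q1, q4} is reachable, so no string is accepted and L(A) = ∅.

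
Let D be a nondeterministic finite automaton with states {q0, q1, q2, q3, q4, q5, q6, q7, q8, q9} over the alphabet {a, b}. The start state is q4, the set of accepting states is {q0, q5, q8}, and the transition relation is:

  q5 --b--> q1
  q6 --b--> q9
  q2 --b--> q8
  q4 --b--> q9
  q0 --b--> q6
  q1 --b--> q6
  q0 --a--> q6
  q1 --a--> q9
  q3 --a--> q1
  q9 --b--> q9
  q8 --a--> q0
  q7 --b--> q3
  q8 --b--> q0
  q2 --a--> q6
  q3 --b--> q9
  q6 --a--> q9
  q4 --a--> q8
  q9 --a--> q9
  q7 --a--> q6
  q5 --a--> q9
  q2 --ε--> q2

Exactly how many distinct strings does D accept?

3

The useful subgraph on states {q0, q4, q8} is acyclic, so L(D) is finite; the longest accepting path visits 3 useful states, giving maximum string length 2.
Counting accepting paths from q4 by length: 1 of length 1, 2 of length 2. Total 3.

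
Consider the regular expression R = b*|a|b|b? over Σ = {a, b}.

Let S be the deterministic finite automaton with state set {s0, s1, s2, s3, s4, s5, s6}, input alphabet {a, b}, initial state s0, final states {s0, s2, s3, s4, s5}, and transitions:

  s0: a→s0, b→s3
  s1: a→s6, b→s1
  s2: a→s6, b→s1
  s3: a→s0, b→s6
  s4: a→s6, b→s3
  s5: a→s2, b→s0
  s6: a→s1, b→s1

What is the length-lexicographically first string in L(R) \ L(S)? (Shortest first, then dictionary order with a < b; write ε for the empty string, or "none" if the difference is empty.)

bb

The string bb is accepted by R but not by S.
No shorter string lies in the difference, and bb is the lexicographically first length-2 string in L(R) \ L(S).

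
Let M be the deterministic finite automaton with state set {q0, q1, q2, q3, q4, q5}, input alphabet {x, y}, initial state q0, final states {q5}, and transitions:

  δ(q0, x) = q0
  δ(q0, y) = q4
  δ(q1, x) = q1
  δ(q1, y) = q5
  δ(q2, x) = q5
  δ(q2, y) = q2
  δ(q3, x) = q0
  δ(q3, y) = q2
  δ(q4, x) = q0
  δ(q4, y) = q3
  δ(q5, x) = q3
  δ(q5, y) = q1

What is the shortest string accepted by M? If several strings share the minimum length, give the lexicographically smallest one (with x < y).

A breadth-first search from q0 reaches an accepting state first via the path q0 → q4 → q3 → q2 → q5 on input yyyx.
No string of length < 4 is accepted (BFS exhausts all shorter strings without reaching an accepting state), and yyyx is the lexicographically least accepting string of length 4.

yyyx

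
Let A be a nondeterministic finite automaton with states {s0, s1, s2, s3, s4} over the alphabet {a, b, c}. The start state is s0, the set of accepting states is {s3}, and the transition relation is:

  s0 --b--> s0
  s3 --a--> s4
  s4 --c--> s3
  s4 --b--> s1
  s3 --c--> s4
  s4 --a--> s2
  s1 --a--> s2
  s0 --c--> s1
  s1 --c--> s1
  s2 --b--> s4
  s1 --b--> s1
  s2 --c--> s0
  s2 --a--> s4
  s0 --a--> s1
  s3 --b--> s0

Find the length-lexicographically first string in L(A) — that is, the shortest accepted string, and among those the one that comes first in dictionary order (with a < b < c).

aaac

A breadth-first search from s0 reaches an accepting state first via the path s0 → s1 → s2 → s4 → s3 on input aaac.
No string of length < 4 is accepted (BFS exhausts all shorter strings without reaching an accepting state), and aaac is the lexicographically least accepting string of length 4.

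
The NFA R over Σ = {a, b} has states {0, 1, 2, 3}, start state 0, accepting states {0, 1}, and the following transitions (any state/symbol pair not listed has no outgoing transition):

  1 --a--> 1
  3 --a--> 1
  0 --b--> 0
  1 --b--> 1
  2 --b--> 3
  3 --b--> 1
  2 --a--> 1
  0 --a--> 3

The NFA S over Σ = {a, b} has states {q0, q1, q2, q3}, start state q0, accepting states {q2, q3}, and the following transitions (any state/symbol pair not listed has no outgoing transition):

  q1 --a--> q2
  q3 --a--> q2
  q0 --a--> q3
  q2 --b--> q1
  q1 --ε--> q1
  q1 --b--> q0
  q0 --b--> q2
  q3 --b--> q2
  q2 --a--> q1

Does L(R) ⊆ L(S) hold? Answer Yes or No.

No

The empty string ε is in L(R) but not in L(S).
So L(R) ⊄ L(S).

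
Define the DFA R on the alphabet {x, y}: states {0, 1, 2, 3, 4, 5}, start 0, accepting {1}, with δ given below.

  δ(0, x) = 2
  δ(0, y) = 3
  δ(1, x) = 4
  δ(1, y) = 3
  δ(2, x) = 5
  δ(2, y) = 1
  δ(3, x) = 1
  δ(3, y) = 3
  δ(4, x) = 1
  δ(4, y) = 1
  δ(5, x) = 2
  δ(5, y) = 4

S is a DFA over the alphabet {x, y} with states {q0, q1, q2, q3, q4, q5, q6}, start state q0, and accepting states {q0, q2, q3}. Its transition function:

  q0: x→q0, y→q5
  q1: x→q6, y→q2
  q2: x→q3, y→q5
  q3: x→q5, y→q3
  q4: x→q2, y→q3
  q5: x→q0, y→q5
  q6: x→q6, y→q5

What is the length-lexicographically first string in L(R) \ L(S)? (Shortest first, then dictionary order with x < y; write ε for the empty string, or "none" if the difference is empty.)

xy

The string xy is accepted by R but not by S.
No shorter string lies in the difference, and xy is the lexicographically first length-2 string in L(R) \ L(S).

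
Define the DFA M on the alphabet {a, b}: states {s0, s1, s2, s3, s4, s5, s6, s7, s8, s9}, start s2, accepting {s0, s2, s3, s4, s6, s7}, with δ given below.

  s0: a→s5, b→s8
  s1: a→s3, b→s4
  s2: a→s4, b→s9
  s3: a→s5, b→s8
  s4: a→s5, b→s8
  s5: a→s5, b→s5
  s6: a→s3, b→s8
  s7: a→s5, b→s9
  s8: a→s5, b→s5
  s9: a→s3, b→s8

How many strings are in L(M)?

The useful subgraph on states {s2, s3, s4, s9} is acyclic, so L(M) is finite; the longest accepting path visits 3 useful states, giving maximum string length 2.
Counting accepting paths from s2 by length: 1 of length 0, 1 of length 1, 1 of length 2. Total 3.

3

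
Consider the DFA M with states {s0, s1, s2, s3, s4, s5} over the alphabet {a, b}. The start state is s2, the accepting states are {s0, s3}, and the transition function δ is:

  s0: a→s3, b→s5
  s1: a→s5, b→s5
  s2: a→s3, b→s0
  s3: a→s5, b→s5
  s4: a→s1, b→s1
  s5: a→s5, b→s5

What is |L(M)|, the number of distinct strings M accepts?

3

The useful subgraph on states {s0, s2, s3} is acyclic, so L(M) is finite; the longest accepting path visits 3 useful states, giving maximum string length 2.
Counting accepting paths from s2 by length: 2 of length 1, 1 of length 2. Total 3.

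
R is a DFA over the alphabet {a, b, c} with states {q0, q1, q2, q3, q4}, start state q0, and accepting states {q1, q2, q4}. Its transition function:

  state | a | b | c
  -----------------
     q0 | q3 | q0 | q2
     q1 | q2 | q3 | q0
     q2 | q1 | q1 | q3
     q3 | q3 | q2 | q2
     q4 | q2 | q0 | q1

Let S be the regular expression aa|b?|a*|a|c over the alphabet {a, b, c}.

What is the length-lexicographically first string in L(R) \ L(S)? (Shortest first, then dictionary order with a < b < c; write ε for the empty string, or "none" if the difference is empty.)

The string ab is accepted by R but not by S.
No shorter string lies in the difference, and ab is the lexicographically first length-2 string in L(R) \ L(S).

ab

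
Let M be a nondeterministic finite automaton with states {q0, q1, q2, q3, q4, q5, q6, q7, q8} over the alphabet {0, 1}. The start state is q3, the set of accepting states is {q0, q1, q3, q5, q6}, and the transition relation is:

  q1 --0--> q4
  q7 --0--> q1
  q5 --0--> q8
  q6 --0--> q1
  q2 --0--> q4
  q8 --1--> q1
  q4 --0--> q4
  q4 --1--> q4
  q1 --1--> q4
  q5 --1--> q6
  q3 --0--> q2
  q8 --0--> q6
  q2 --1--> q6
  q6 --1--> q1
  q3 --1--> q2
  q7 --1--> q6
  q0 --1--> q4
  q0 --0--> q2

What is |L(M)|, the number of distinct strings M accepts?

7

The useful subgraph on states {q1, q2, q3, q6} is acyclic, so L(M) is finite; the longest accepting path visits 4 useful states, giving maximum string length 3.
Counting accepting paths from q3 by length: 1 of length 0, 2 of length 2, 4 of length 3. Total 7.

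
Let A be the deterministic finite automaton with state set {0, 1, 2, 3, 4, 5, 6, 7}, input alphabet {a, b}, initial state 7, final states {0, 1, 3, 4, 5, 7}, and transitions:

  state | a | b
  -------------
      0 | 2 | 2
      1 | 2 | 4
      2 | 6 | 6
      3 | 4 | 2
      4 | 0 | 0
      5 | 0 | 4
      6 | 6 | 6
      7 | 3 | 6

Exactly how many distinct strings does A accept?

5

The useful subgraph on states {0, 3, 4, 7} is acyclic, so L(A) is finite; the longest accepting path visits 4 useful states, giving maximum string length 3.
Counting accepting paths from 7 by length: 1 of length 0, 1 of length 1, 1 of length 2, 2 of length 3. Total 5.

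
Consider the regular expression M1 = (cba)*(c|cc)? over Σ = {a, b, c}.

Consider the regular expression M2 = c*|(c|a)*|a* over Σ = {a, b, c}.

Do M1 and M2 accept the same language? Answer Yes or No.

No

The string cba is accepted by M1 but rejected by M2.
So L(M1) ≠ L(M2).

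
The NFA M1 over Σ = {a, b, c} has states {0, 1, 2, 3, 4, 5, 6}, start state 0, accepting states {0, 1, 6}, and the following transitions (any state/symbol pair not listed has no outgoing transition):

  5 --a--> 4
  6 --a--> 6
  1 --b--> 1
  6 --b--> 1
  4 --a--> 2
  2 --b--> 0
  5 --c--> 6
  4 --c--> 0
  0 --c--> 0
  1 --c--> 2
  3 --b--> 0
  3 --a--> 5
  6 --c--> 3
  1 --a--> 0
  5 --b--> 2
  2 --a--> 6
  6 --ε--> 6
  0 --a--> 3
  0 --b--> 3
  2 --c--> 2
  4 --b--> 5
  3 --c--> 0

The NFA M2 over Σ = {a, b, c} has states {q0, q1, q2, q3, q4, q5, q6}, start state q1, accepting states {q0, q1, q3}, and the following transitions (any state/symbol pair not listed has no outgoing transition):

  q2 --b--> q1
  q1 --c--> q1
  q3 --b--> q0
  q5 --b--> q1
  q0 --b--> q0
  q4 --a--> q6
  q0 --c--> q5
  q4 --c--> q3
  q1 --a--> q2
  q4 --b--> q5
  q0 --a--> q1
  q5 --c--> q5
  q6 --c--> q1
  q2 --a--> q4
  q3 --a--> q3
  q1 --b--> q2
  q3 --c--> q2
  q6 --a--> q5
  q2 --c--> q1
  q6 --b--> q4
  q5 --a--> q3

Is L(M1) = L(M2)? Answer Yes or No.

Exploring the product automaton M1 × M2 from the start pair (0, q1), following both machines on each input symbol, reaches 7 state pairs: (0, q1), (3, q2), (5, q4), (4, q6), (2, q5), (6, q3), (1, q0).
M1 accepts in {0, 1, 6} and M2 accepts in {q0, q1, q3}. In every reachable pair the two components are either both accepting — (0, q1), (6, q3), (1, q0) — or both non-accepting, so no string is accepted by exactly one of the machines: L(M1) \ L(M2) and L(M2) \ L(M1) are both empty.
Hence every string is accepted by M1 iff it is accepted by M2, and the two languages coincide.

Yes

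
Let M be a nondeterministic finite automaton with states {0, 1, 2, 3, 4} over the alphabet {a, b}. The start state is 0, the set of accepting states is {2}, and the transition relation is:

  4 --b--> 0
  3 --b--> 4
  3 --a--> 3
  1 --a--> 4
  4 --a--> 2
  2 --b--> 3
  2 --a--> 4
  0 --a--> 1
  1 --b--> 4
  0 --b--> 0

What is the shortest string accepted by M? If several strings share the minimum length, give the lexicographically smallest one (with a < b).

A breadth-first search from 0 reaches an accepting state first via the path 0 → 1 → 4 → 2 on input aaa.
No string of length < 3 is accepted (BFS exhausts all shorter strings without reaching an accepting state), and aaa is the lexicographically least accepting string of length 3.

aaa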